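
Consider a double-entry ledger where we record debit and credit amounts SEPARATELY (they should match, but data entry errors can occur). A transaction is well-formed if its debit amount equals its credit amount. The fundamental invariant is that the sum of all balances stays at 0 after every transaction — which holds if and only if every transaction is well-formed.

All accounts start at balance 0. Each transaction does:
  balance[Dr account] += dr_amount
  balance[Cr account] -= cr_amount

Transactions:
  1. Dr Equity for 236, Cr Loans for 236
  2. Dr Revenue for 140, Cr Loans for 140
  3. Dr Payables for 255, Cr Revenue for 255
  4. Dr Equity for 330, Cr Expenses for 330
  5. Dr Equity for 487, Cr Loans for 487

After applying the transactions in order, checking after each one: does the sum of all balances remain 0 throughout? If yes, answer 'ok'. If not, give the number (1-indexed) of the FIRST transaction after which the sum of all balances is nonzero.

Answer: ok

Derivation:
After txn 1: dr=236 cr=236 sum_balances=0
After txn 2: dr=140 cr=140 sum_balances=0
After txn 3: dr=255 cr=255 sum_balances=0
After txn 4: dr=330 cr=330 sum_balances=0
After txn 5: dr=487 cr=487 sum_balances=0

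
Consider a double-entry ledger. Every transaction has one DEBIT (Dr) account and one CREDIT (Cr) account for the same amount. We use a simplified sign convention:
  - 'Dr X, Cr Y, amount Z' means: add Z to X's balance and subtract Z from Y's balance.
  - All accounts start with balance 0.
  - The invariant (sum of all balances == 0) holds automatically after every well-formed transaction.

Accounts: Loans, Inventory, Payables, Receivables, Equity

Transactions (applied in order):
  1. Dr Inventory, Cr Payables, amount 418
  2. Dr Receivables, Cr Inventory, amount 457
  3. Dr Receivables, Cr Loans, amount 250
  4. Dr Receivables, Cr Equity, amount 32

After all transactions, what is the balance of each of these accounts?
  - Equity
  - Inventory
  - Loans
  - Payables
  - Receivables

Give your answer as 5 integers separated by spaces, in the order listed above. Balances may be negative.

After txn 1 (Dr Inventory, Cr Payables, amount 418): Inventory=418 Payables=-418
After txn 2 (Dr Receivables, Cr Inventory, amount 457): Inventory=-39 Payables=-418 Receivables=457
After txn 3 (Dr Receivables, Cr Loans, amount 250): Inventory=-39 Loans=-250 Payables=-418 Receivables=707
After txn 4 (Dr Receivables, Cr Equity, amount 32): Equity=-32 Inventory=-39 Loans=-250 Payables=-418 Receivables=739

Answer: -32 -39 -250 -418 739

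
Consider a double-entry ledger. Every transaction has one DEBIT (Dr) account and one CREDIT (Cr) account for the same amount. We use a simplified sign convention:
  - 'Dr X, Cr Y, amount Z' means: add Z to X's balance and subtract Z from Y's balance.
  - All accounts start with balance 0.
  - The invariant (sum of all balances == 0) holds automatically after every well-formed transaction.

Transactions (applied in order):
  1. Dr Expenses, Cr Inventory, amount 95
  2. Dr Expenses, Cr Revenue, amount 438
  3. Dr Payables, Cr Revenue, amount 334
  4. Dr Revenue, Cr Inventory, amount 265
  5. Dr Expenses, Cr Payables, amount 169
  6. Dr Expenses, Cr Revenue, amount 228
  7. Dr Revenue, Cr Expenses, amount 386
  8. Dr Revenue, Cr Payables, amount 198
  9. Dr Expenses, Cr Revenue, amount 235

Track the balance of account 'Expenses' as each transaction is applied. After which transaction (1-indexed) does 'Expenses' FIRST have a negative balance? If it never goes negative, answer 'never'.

After txn 1: Expenses=95
After txn 2: Expenses=533
After txn 3: Expenses=533
After txn 4: Expenses=533
After txn 5: Expenses=702
After txn 6: Expenses=930
After txn 7: Expenses=544
After txn 8: Expenses=544
After txn 9: Expenses=779

Answer: never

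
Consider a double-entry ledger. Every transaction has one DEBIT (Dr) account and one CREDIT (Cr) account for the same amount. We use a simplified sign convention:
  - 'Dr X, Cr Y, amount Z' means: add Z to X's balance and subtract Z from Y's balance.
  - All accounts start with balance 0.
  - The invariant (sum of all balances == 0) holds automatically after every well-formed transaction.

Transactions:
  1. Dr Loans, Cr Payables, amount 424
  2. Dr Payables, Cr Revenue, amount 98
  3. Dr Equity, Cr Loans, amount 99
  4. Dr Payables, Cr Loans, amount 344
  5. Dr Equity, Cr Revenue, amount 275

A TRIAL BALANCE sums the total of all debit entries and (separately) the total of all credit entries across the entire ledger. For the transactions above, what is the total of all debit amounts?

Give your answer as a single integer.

Answer: 1240

Derivation:
Txn 1: debit+=424
Txn 2: debit+=98
Txn 3: debit+=99
Txn 4: debit+=344
Txn 5: debit+=275
Total debits = 1240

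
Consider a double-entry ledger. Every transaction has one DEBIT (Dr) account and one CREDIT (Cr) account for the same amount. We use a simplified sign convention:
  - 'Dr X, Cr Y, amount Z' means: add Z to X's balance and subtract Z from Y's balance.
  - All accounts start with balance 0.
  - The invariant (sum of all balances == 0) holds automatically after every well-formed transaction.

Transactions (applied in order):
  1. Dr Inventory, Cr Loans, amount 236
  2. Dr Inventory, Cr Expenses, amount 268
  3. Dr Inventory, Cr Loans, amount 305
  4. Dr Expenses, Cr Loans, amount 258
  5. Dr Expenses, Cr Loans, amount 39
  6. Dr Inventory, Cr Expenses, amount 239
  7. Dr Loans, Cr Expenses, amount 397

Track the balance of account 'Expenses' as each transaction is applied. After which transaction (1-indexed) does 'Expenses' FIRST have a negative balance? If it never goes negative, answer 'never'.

After txn 1: Expenses=0
After txn 2: Expenses=-268

Answer: 2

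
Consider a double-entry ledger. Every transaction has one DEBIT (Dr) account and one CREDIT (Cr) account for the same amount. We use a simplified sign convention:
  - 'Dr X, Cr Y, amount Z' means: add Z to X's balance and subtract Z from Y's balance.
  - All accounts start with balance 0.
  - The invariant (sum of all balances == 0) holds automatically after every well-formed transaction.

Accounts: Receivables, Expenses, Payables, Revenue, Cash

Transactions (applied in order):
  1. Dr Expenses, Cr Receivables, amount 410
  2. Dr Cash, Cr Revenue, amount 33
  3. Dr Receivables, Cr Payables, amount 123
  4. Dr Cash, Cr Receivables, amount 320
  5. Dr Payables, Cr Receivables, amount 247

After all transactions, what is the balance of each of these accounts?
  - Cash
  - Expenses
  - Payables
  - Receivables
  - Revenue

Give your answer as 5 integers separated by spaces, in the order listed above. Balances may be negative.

Answer: 353 410 124 -854 -33

Derivation:
After txn 1 (Dr Expenses, Cr Receivables, amount 410): Expenses=410 Receivables=-410
After txn 2 (Dr Cash, Cr Revenue, amount 33): Cash=33 Expenses=410 Receivables=-410 Revenue=-33
After txn 3 (Dr Receivables, Cr Payables, amount 123): Cash=33 Expenses=410 Payables=-123 Receivables=-287 Revenue=-33
After txn 4 (Dr Cash, Cr Receivables, amount 320): Cash=353 Expenses=410 Payables=-123 Receivables=-607 Revenue=-33
After txn 5 (Dr Payables, Cr Receivables, amount 247): Cash=353 Expenses=410 Payables=124 Receivables=-854 Revenue=-33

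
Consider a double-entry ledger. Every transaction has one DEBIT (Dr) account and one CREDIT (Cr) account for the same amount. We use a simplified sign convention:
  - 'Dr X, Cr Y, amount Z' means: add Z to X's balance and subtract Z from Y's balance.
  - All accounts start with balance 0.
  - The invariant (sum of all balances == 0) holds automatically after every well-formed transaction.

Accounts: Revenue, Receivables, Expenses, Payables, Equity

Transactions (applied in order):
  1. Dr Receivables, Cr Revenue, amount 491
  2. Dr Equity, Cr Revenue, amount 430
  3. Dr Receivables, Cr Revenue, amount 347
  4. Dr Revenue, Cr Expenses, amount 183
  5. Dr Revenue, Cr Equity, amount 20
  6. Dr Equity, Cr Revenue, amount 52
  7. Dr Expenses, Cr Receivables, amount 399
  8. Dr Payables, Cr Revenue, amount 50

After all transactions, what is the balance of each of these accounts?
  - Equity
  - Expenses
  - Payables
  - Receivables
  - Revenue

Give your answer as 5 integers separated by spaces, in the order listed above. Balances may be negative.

After txn 1 (Dr Receivables, Cr Revenue, amount 491): Receivables=491 Revenue=-491
After txn 2 (Dr Equity, Cr Revenue, amount 430): Equity=430 Receivables=491 Revenue=-921
After txn 3 (Dr Receivables, Cr Revenue, amount 347): Equity=430 Receivables=838 Revenue=-1268
After txn 4 (Dr Revenue, Cr Expenses, amount 183): Equity=430 Expenses=-183 Receivables=838 Revenue=-1085
After txn 5 (Dr Revenue, Cr Equity, amount 20): Equity=410 Expenses=-183 Receivables=838 Revenue=-1065
After txn 6 (Dr Equity, Cr Revenue, amount 52): Equity=462 Expenses=-183 Receivables=838 Revenue=-1117
After txn 7 (Dr Expenses, Cr Receivables, amount 399): Equity=462 Expenses=216 Receivables=439 Revenue=-1117
After txn 8 (Dr Payables, Cr Revenue, amount 50): Equity=462 Expenses=216 Payables=50 Receivables=439 Revenue=-1167

Answer: 462 216 50 439 -1167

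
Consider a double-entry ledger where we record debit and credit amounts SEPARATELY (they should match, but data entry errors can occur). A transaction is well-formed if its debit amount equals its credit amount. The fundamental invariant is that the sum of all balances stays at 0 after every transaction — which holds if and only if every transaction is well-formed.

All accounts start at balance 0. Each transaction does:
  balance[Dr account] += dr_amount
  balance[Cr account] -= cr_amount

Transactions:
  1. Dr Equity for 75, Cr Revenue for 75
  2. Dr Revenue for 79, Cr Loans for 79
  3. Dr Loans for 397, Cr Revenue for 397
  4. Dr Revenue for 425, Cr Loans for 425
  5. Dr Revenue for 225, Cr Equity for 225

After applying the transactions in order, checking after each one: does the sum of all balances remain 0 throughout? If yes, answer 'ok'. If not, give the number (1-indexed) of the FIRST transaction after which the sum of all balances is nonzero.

After txn 1: dr=75 cr=75 sum_balances=0
After txn 2: dr=79 cr=79 sum_balances=0
After txn 3: dr=397 cr=397 sum_balances=0
After txn 4: dr=425 cr=425 sum_balances=0
After txn 5: dr=225 cr=225 sum_balances=0

Answer: ok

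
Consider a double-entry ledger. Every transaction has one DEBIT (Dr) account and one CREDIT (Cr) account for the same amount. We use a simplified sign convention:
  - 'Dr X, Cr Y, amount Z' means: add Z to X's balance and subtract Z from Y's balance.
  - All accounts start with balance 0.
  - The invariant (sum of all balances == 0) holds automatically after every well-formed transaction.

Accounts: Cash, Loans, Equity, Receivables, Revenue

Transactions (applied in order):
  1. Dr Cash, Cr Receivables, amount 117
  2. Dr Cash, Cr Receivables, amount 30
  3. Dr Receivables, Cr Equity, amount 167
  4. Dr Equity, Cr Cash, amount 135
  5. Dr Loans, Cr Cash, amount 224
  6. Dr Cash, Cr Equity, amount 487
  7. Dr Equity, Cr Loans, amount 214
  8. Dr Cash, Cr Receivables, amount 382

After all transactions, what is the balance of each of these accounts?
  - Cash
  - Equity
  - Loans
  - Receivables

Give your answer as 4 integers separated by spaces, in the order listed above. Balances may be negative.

After txn 1 (Dr Cash, Cr Receivables, amount 117): Cash=117 Receivables=-117
After txn 2 (Dr Cash, Cr Receivables, amount 30): Cash=147 Receivables=-147
After txn 3 (Dr Receivables, Cr Equity, amount 167): Cash=147 Equity=-167 Receivables=20
After txn 4 (Dr Equity, Cr Cash, amount 135): Cash=12 Equity=-32 Receivables=20
After txn 5 (Dr Loans, Cr Cash, amount 224): Cash=-212 Equity=-32 Loans=224 Receivables=20
After txn 6 (Dr Cash, Cr Equity, amount 487): Cash=275 Equity=-519 Loans=224 Receivables=20
After txn 7 (Dr Equity, Cr Loans, amount 214): Cash=275 Equity=-305 Loans=10 Receivables=20
After txn 8 (Dr Cash, Cr Receivables, amount 382): Cash=657 Equity=-305 Loans=10 Receivables=-362

Answer: 657 -305 10 -362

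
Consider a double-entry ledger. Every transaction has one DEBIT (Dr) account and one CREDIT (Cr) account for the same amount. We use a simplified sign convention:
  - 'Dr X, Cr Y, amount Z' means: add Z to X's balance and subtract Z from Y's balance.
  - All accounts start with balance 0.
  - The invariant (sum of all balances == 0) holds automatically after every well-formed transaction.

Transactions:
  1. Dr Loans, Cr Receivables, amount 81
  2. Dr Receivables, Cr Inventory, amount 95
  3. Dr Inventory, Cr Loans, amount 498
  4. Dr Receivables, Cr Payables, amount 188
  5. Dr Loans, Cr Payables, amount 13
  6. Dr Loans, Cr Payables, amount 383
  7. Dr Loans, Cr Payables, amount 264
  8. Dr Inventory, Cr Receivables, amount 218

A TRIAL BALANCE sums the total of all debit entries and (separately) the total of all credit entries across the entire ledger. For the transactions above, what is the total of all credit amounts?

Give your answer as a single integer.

Answer: 1740

Derivation:
Txn 1: credit+=81
Txn 2: credit+=95
Txn 3: credit+=498
Txn 4: credit+=188
Txn 5: credit+=13
Txn 6: credit+=383
Txn 7: credit+=264
Txn 8: credit+=218
Total credits = 1740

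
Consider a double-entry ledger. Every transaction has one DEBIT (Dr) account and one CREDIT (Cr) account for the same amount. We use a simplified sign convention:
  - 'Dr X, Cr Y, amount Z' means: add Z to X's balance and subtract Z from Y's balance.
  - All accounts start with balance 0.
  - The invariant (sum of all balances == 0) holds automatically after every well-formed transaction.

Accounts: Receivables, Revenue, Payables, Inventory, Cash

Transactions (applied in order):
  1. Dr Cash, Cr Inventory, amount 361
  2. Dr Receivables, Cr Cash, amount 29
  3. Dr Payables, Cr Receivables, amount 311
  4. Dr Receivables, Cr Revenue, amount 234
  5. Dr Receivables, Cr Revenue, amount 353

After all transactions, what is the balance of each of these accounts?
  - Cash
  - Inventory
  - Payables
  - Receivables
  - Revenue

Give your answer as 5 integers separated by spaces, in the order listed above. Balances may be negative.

After txn 1 (Dr Cash, Cr Inventory, amount 361): Cash=361 Inventory=-361
After txn 2 (Dr Receivables, Cr Cash, amount 29): Cash=332 Inventory=-361 Receivables=29
After txn 3 (Dr Payables, Cr Receivables, amount 311): Cash=332 Inventory=-361 Payables=311 Receivables=-282
After txn 4 (Dr Receivables, Cr Revenue, amount 234): Cash=332 Inventory=-361 Payables=311 Receivables=-48 Revenue=-234
After txn 5 (Dr Receivables, Cr Revenue, amount 353): Cash=332 Inventory=-361 Payables=311 Receivables=305 Revenue=-587

Answer: 332 -361 311 305 -587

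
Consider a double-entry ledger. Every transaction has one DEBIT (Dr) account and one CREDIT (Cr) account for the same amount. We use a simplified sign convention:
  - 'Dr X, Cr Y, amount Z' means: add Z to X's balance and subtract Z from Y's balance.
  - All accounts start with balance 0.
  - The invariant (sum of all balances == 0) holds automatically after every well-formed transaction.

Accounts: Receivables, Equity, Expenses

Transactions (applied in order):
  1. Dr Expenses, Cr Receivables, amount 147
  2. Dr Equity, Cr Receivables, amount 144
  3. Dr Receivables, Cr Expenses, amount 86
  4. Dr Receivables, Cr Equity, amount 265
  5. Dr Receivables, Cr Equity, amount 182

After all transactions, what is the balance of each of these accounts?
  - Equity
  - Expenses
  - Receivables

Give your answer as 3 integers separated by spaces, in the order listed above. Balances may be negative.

After txn 1 (Dr Expenses, Cr Receivables, amount 147): Expenses=147 Receivables=-147
After txn 2 (Dr Equity, Cr Receivables, amount 144): Equity=144 Expenses=147 Receivables=-291
After txn 3 (Dr Receivables, Cr Expenses, amount 86): Equity=144 Expenses=61 Receivables=-205
After txn 4 (Dr Receivables, Cr Equity, amount 265): Equity=-121 Expenses=61 Receivables=60
After txn 5 (Dr Receivables, Cr Equity, amount 182): Equity=-303 Expenses=61 Receivables=242

Answer: -303 61 242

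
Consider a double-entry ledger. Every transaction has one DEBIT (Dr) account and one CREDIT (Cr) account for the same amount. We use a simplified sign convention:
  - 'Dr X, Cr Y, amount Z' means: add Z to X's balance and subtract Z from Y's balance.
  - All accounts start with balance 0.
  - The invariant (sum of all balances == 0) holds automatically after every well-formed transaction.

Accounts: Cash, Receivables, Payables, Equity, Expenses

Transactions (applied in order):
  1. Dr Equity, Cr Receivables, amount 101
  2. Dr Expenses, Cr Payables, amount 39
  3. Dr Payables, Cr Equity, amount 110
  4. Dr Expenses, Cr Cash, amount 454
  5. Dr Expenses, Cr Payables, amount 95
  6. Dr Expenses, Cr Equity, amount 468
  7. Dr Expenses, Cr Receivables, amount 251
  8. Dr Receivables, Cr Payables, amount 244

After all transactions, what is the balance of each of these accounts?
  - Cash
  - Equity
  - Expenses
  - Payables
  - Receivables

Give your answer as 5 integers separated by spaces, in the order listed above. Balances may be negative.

Answer: -454 -477 1307 -268 -108

Derivation:
After txn 1 (Dr Equity, Cr Receivables, amount 101): Equity=101 Receivables=-101
After txn 2 (Dr Expenses, Cr Payables, amount 39): Equity=101 Expenses=39 Payables=-39 Receivables=-101
After txn 3 (Dr Payables, Cr Equity, amount 110): Equity=-9 Expenses=39 Payables=71 Receivables=-101
After txn 4 (Dr Expenses, Cr Cash, amount 454): Cash=-454 Equity=-9 Expenses=493 Payables=71 Receivables=-101
After txn 5 (Dr Expenses, Cr Payables, amount 95): Cash=-454 Equity=-9 Expenses=588 Payables=-24 Receivables=-101
After txn 6 (Dr Expenses, Cr Equity, amount 468): Cash=-454 Equity=-477 Expenses=1056 Payables=-24 Receivables=-101
After txn 7 (Dr Expenses, Cr Receivables, amount 251): Cash=-454 Equity=-477 Expenses=1307 Payables=-24 Receivables=-352
After txn 8 (Dr Receivables, Cr Payables, amount 244): Cash=-454 Equity=-477 Expenses=1307 Payables=-268 Receivables=-108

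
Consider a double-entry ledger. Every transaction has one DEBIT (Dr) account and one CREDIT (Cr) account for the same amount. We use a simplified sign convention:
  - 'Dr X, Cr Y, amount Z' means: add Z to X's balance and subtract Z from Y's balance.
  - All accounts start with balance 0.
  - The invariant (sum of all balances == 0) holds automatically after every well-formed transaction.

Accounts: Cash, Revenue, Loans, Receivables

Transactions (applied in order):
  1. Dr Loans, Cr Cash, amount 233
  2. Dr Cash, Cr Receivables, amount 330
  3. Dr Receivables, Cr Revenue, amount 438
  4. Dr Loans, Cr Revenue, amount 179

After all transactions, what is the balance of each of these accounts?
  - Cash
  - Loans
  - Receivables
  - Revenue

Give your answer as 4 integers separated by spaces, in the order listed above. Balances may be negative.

Answer: 97 412 108 -617

Derivation:
After txn 1 (Dr Loans, Cr Cash, amount 233): Cash=-233 Loans=233
After txn 2 (Dr Cash, Cr Receivables, amount 330): Cash=97 Loans=233 Receivables=-330
After txn 3 (Dr Receivables, Cr Revenue, amount 438): Cash=97 Loans=233 Receivables=108 Revenue=-438
After txn 4 (Dr Loans, Cr Revenue, amount 179): Cash=97 Loans=412 Receivables=108 Revenue=-617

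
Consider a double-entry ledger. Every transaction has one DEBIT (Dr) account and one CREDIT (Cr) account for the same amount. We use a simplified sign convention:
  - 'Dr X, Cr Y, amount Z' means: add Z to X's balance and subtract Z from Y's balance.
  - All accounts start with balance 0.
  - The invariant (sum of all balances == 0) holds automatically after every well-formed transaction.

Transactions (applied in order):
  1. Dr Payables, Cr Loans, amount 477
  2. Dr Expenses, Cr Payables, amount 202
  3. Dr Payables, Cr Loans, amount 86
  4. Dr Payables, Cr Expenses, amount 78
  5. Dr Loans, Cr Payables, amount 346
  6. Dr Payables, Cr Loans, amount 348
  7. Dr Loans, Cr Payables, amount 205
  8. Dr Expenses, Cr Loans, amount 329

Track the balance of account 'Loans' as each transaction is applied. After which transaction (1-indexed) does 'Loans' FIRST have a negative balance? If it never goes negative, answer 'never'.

Answer: 1

Derivation:
After txn 1: Loans=-477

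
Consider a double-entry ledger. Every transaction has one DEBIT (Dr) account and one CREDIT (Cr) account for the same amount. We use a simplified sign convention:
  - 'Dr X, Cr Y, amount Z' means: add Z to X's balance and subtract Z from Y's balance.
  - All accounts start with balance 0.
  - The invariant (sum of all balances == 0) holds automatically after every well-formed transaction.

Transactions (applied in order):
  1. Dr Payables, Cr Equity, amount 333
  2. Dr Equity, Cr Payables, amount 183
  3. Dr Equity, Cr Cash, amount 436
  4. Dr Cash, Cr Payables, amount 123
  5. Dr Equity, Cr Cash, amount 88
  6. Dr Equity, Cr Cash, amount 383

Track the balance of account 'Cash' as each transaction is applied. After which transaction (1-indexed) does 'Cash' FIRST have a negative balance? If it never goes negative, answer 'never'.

Answer: 3

Derivation:
After txn 1: Cash=0
After txn 2: Cash=0
After txn 3: Cash=-436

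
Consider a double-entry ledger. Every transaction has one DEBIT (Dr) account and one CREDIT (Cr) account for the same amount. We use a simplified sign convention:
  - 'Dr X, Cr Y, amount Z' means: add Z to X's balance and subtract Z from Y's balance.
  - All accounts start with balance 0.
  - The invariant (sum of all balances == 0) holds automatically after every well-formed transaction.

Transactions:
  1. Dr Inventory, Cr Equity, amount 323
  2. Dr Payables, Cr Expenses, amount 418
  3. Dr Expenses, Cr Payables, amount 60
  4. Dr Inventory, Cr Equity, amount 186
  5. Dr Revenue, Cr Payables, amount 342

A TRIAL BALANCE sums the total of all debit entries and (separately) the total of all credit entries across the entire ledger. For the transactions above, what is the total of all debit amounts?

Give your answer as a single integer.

Answer: 1329

Derivation:
Txn 1: debit+=323
Txn 2: debit+=418
Txn 3: debit+=60
Txn 4: debit+=186
Txn 5: debit+=342
Total debits = 1329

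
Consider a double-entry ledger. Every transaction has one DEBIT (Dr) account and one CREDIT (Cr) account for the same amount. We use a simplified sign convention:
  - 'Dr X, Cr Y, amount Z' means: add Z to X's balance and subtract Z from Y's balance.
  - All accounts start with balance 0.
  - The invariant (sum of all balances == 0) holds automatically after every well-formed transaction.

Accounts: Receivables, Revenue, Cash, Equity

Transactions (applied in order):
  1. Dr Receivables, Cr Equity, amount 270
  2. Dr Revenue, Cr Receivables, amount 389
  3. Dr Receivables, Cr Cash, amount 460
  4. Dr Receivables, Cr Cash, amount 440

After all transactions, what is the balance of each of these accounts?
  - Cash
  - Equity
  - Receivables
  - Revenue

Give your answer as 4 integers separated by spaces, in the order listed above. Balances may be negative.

Answer: -900 -270 781 389

Derivation:
After txn 1 (Dr Receivables, Cr Equity, amount 270): Equity=-270 Receivables=270
After txn 2 (Dr Revenue, Cr Receivables, amount 389): Equity=-270 Receivables=-119 Revenue=389
After txn 3 (Dr Receivables, Cr Cash, amount 460): Cash=-460 Equity=-270 Receivables=341 Revenue=389
After txn 4 (Dr Receivables, Cr Cash, amount 440): Cash=-900 Equity=-270 Receivables=781 Revenue=389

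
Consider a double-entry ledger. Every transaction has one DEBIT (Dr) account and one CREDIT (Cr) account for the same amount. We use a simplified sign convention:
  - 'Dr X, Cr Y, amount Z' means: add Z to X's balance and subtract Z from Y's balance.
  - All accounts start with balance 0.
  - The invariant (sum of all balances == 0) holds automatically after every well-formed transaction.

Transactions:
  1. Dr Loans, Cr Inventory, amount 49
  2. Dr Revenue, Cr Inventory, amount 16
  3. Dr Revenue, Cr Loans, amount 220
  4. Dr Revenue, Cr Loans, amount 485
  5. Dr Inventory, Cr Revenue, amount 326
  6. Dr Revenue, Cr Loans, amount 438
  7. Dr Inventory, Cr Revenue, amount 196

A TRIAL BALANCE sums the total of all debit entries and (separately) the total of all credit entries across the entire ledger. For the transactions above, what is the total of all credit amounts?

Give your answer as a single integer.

Txn 1: credit+=49
Txn 2: credit+=16
Txn 3: credit+=220
Txn 4: credit+=485
Txn 5: credit+=326
Txn 6: credit+=438
Txn 7: credit+=196
Total credits = 1730

Answer: 1730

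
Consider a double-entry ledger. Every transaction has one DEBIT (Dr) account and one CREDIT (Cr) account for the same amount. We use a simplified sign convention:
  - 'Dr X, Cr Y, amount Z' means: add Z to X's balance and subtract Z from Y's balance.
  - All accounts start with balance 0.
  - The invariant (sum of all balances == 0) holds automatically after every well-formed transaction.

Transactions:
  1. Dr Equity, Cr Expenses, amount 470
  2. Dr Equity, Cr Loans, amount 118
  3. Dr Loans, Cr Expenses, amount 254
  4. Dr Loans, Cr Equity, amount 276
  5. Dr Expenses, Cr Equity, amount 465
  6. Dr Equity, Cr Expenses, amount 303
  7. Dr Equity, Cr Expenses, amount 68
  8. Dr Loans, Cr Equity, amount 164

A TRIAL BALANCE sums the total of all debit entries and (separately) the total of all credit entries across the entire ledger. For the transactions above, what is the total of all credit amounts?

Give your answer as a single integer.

Answer: 2118

Derivation:
Txn 1: credit+=470
Txn 2: credit+=118
Txn 3: credit+=254
Txn 4: credit+=276
Txn 5: credit+=465
Txn 6: credit+=303
Txn 7: credit+=68
Txn 8: credit+=164
Total credits = 2118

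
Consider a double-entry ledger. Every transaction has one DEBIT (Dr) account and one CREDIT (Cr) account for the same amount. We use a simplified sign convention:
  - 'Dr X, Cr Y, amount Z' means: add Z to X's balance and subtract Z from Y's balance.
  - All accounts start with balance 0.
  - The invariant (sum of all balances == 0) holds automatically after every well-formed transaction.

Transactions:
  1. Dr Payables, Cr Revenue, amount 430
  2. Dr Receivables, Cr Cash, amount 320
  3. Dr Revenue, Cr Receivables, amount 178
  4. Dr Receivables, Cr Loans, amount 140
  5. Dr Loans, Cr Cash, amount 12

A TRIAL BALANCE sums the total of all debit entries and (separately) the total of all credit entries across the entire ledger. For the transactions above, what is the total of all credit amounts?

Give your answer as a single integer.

Txn 1: credit+=430
Txn 2: credit+=320
Txn 3: credit+=178
Txn 4: credit+=140
Txn 5: credit+=12
Total credits = 1080

Answer: 1080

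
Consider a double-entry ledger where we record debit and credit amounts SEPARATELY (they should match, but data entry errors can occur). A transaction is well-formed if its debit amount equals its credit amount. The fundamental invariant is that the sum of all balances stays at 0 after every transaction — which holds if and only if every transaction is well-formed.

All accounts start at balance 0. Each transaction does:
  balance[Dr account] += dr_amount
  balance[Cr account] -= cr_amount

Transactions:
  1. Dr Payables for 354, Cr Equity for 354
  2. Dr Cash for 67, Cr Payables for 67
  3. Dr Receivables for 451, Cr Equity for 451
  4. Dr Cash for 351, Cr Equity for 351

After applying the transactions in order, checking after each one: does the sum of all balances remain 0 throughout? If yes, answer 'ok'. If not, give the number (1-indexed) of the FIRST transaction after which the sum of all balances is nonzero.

Answer: ok

Derivation:
After txn 1: dr=354 cr=354 sum_balances=0
After txn 2: dr=67 cr=67 sum_balances=0
After txn 3: dr=451 cr=451 sum_balances=0
After txn 4: dr=351 cr=351 sum_balances=0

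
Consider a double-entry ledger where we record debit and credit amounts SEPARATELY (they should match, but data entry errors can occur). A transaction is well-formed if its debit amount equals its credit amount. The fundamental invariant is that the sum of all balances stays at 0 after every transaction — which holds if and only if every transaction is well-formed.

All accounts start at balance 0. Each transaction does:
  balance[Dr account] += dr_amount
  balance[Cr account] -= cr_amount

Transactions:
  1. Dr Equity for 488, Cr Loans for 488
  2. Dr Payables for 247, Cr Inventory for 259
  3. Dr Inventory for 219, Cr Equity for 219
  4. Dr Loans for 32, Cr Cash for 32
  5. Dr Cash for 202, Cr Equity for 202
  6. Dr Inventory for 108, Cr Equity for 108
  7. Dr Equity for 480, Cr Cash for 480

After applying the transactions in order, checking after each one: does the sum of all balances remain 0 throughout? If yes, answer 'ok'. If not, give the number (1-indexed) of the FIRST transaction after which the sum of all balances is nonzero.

Answer: 2

Derivation:
After txn 1: dr=488 cr=488 sum_balances=0
After txn 2: dr=247 cr=259 sum_balances=-12
After txn 3: dr=219 cr=219 sum_balances=-12
After txn 4: dr=32 cr=32 sum_balances=-12
After txn 5: dr=202 cr=202 sum_balances=-12
After txn 6: dr=108 cr=108 sum_balances=-12
After txn 7: dr=480 cr=480 sum_balances=-12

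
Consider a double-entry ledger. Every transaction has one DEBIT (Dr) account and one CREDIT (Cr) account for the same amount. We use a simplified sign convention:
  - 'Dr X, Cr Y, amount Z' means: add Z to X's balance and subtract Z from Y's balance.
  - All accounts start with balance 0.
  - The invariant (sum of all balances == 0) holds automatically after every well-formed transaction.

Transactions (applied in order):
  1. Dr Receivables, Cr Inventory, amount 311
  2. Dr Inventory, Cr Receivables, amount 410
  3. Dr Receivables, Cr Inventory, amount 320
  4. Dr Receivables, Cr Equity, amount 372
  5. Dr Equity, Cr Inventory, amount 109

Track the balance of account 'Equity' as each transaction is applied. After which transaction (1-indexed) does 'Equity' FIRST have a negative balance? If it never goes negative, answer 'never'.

After txn 1: Equity=0
After txn 2: Equity=0
After txn 3: Equity=0
After txn 4: Equity=-372

Answer: 4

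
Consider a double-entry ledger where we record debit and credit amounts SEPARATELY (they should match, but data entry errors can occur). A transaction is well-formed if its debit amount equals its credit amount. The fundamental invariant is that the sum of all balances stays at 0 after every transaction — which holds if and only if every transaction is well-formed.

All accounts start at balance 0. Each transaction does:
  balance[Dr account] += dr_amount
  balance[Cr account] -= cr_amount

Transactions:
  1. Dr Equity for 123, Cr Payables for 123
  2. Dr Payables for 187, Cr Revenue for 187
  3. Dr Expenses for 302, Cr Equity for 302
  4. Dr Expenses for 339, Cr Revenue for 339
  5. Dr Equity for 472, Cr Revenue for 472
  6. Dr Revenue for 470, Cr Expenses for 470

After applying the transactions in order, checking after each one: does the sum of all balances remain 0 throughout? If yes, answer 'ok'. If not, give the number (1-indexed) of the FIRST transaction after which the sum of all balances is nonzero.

After txn 1: dr=123 cr=123 sum_balances=0
After txn 2: dr=187 cr=187 sum_balances=0
After txn 3: dr=302 cr=302 sum_balances=0
After txn 4: dr=339 cr=339 sum_balances=0
After txn 5: dr=472 cr=472 sum_balances=0
After txn 6: dr=470 cr=470 sum_balances=0

Answer: ok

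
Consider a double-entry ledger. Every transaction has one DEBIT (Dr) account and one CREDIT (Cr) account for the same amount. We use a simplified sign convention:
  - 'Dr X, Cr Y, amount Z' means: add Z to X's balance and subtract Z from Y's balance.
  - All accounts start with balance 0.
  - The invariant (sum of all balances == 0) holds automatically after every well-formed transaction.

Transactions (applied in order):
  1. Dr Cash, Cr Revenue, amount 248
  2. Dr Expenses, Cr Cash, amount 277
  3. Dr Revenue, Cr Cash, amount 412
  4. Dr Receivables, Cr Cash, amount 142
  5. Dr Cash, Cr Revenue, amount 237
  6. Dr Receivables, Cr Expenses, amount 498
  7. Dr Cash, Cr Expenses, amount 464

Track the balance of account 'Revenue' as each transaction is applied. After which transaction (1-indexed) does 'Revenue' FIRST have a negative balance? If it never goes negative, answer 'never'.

After txn 1: Revenue=-248

Answer: 1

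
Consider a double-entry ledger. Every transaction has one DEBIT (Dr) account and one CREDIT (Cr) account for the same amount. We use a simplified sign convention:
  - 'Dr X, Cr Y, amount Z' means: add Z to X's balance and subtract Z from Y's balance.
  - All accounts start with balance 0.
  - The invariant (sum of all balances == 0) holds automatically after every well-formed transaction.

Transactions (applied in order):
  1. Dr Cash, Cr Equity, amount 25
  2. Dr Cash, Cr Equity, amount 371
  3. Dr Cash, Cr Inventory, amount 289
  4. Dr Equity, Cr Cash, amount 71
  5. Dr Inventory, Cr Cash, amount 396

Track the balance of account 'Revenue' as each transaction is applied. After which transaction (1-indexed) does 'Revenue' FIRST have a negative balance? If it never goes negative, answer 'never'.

After txn 1: Revenue=0
After txn 2: Revenue=0
After txn 3: Revenue=0
After txn 4: Revenue=0
After txn 5: Revenue=0

Answer: never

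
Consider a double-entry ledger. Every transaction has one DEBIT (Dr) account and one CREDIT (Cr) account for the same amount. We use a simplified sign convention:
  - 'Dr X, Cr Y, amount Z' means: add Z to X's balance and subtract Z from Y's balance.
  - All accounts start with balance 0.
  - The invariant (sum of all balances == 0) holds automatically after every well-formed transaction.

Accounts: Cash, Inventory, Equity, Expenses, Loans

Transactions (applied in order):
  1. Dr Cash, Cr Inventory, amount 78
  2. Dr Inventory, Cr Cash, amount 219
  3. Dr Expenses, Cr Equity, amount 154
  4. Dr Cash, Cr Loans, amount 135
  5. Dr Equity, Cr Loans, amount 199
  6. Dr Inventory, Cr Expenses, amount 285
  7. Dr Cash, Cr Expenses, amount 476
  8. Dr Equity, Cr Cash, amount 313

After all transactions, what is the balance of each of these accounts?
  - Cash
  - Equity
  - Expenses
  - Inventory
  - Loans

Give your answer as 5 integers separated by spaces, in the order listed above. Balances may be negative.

After txn 1 (Dr Cash, Cr Inventory, amount 78): Cash=78 Inventory=-78
After txn 2 (Dr Inventory, Cr Cash, amount 219): Cash=-141 Inventory=141
After txn 3 (Dr Expenses, Cr Equity, amount 154): Cash=-141 Equity=-154 Expenses=154 Inventory=141
After txn 4 (Dr Cash, Cr Loans, amount 135): Cash=-6 Equity=-154 Expenses=154 Inventory=141 Loans=-135
After txn 5 (Dr Equity, Cr Loans, amount 199): Cash=-6 Equity=45 Expenses=154 Inventory=141 Loans=-334
After txn 6 (Dr Inventory, Cr Expenses, amount 285): Cash=-6 Equity=45 Expenses=-131 Inventory=426 Loans=-334
After txn 7 (Dr Cash, Cr Expenses, amount 476): Cash=470 Equity=45 Expenses=-607 Inventory=426 Loans=-334
After txn 8 (Dr Equity, Cr Cash, amount 313): Cash=157 Equity=358 Expenses=-607 Inventory=426 Loans=-334

Answer: 157 358 -607 426 -334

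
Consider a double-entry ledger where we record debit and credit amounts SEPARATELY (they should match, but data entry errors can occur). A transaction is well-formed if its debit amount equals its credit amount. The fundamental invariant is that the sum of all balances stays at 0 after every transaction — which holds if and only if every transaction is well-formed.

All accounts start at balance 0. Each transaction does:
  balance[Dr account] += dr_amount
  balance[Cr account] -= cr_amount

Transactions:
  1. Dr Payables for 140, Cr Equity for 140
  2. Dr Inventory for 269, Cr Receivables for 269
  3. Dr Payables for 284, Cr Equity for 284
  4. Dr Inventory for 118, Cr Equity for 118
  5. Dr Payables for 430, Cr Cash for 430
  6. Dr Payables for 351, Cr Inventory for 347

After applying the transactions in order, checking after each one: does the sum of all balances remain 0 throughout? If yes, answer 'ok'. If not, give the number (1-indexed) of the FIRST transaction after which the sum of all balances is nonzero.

Answer: 6

Derivation:
After txn 1: dr=140 cr=140 sum_balances=0
After txn 2: dr=269 cr=269 sum_balances=0
After txn 3: dr=284 cr=284 sum_balances=0
After txn 4: dr=118 cr=118 sum_balances=0
After txn 5: dr=430 cr=430 sum_balances=0
After txn 6: dr=351 cr=347 sum_balances=4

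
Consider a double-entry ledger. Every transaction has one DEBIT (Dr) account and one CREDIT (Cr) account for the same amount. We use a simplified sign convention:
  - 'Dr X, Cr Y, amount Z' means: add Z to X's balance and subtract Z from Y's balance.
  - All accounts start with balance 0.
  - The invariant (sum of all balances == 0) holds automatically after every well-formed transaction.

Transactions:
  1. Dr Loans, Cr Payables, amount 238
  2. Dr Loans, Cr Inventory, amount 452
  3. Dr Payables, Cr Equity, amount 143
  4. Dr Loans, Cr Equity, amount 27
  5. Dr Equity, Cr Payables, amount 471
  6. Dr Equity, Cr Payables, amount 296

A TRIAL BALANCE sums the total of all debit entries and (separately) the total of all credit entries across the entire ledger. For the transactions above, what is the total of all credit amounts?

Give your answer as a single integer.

Answer: 1627

Derivation:
Txn 1: credit+=238
Txn 2: credit+=452
Txn 3: credit+=143
Txn 4: credit+=27
Txn 5: credit+=471
Txn 6: credit+=296
Total credits = 1627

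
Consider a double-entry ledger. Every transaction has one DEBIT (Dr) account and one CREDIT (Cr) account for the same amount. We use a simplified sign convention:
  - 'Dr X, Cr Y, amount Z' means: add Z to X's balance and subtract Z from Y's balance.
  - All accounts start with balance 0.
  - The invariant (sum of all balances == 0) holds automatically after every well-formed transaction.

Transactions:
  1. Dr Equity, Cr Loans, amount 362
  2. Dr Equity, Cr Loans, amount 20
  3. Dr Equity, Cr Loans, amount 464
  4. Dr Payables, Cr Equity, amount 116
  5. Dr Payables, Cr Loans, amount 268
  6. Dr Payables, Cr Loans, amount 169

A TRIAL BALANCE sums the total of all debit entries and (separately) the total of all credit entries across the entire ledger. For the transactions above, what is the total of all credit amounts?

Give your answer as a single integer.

Txn 1: credit+=362
Txn 2: credit+=20
Txn 3: credit+=464
Txn 4: credit+=116
Txn 5: credit+=268
Txn 6: credit+=169
Total credits = 1399

Answer: 1399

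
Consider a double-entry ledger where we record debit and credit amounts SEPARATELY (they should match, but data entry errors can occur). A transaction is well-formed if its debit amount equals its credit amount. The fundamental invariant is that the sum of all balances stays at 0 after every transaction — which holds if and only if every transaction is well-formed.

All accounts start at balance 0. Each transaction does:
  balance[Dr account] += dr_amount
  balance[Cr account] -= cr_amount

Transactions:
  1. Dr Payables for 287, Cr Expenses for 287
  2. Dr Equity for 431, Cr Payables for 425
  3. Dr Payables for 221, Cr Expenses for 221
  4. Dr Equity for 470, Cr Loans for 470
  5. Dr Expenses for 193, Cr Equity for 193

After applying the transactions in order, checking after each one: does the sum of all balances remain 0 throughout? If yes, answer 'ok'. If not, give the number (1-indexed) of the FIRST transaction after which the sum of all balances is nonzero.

After txn 1: dr=287 cr=287 sum_balances=0
After txn 2: dr=431 cr=425 sum_balances=6
After txn 3: dr=221 cr=221 sum_balances=6
After txn 4: dr=470 cr=470 sum_balances=6
After txn 5: dr=193 cr=193 sum_balances=6

Answer: 2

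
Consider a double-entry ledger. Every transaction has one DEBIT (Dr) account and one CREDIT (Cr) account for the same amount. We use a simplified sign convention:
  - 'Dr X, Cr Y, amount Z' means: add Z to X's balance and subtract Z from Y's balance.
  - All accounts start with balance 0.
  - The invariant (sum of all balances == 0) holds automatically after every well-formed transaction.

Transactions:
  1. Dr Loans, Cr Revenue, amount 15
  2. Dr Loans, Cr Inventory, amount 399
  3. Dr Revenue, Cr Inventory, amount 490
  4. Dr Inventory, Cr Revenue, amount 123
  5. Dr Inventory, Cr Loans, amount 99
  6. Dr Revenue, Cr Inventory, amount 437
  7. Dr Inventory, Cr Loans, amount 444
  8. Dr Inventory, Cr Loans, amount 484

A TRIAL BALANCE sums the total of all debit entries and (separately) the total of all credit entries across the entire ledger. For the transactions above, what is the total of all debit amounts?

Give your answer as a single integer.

Txn 1: debit+=15
Txn 2: debit+=399
Txn 3: debit+=490
Txn 4: debit+=123
Txn 5: debit+=99
Txn 6: debit+=437
Txn 7: debit+=444
Txn 8: debit+=484
Total debits = 2491

Answer: 2491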